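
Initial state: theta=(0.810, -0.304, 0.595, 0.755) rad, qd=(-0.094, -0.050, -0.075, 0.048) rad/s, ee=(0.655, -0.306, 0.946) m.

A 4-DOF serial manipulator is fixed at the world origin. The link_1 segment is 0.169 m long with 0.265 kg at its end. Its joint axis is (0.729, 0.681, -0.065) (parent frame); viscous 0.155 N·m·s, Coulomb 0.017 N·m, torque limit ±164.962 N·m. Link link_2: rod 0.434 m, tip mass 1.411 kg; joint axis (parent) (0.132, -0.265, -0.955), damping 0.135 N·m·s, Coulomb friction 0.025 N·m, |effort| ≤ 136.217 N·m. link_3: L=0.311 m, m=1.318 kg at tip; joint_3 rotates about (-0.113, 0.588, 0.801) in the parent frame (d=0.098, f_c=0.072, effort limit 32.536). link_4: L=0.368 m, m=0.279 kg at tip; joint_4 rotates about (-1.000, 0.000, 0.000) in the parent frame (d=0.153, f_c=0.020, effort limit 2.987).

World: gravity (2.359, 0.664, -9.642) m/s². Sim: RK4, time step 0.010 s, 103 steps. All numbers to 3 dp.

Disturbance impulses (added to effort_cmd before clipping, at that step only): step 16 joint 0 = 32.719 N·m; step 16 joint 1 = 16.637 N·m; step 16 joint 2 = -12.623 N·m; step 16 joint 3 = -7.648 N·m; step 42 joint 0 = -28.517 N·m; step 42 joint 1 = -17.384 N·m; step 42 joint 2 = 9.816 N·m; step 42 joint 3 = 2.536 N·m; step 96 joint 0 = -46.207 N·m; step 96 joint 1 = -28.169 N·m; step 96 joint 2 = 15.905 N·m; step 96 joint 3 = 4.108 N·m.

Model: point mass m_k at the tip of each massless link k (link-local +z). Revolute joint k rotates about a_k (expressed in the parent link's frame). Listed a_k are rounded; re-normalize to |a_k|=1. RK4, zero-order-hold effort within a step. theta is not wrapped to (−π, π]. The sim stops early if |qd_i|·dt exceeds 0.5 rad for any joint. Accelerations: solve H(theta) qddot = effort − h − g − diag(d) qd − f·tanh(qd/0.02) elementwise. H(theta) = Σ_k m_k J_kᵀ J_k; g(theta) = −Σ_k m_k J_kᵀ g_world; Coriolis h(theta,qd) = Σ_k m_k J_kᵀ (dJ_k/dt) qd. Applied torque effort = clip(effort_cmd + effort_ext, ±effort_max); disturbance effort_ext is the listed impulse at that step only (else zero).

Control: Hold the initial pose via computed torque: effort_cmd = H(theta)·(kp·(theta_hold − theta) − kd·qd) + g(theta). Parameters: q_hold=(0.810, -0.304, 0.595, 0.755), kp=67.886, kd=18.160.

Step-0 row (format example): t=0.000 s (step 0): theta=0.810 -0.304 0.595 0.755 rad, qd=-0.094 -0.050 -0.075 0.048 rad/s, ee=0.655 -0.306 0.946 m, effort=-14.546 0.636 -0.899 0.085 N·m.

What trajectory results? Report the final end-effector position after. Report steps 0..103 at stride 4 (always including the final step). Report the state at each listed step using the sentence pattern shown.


t=0.040 s (step 4): theta=0.807 -0.304 0.595 0.756 rad, qd=-0.040 -0.003 -0.002 0.007 rad/s, ee=0.653 -0.304 0.947 m, effort=-16.190 0.470 -0.854 0.194 N·m.
t=0.080 s (step 8): theta=0.806 -0.304 0.595 0.756 rad, qd=-0.011 -0.001 -0.000 -0.000 rad/s, ee=0.652 -0.303 0.948 m, effort=-17.088 0.383 -0.819 0.244 N·m.
t=0.120 s (step 12): theta=0.806 -0.304 0.595 0.756 rad, qd=0.003 -0.000 -0.000 -0.001 rad/s, ee=0.652 -0.303 0.948 m, effort=-17.570 0.336 -0.801 0.270 N·m.
t=0.160 s (step 16): theta=0.807 -0.304 0.595 0.756 rad, qd=0.009 0.000 -0.000 -0.001 rad/s, ee=0.653 -0.303 0.948 m, effort=14.896 16.948 -13.414 -2.987 N·m.
t=0.200 s (step 20): theta=0.809 -0.296 0.544 0.750 rad, qd=0.047 0.243 -0.785 -0.099 rad/s, ee=0.655 -0.315 0.946 m, effort=-21.749 -1.429 0.442 0.645 N·m.
t=0.240 s (step 24): theta=0.810 -0.288 0.529 0.748 rad, qd=0.023 0.155 -0.084 -0.011 rad/s, ee=0.657 -0.320 0.944 m, effort=-20.004 -0.431 -0.306 0.451 N·m.
t=0.280 s (step 28): theta=0.811 -0.285 0.529 0.748 rad, qd=0.011 -0.019 0.024 0.005 rad/s, ee=0.657 -0.321 0.944 m, effort=-19.063 0.065 -0.613 0.361 N·m.
t=0.320 s (step 32): theta=0.811 -0.288 0.531 0.748 rad, qd=0.004 -0.094 0.046 0.009 rad/s, ee=0.657 -0.321 0.944 m, effort=-18.560 0.275 -0.736 0.319 N·m.
t=0.360 s (step 36): theta=0.811 -0.292 0.533 0.749 rad, qd=0.000 -0.119 0.052 0.009 rad/s, ee=0.657 -0.320 0.944 m, effort=-18.295 0.365 -0.789 0.299 N·m.
t=0.400 s (step 40): theta=0.811 -0.297 0.535 0.749 rad, qd=-0.001 -0.119 0.051 0.009 rad/s, ee=0.657 -0.319 0.945 m, effort=-18.156 0.396 -0.808 0.290 N·m.
t=0.440 s (step 44): theta=0.811 -0.323 0.538 0.749 rad, qd=-0.009 -1.290 0.145 0.007 rad/s, ee=0.655 -0.314 0.947 m, effort=-13.571 3.012 -2.323 -0.107 N·m.
t=0.480 s (step 48): theta=0.811 -0.356 0.545 0.750 rad, qd=-0.005 -0.470 0.168 0.013 rad/s, ee=0.653 -0.307 0.950 m, effort=-15.644 1.535 -1.502 0.098 N·m.
t=0.520 s (step 52): theta=0.810 -0.367 0.550 0.750 rad, qd=-0.003 -0.126 0.084 0.008 rad/s, ee=0.652 -0.304 0.951 m, effort=-16.783 0.797 -1.064 0.202 N·m.
t=0.560 s (step 56): theta=0.810 -0.369 0.552 0.750 rad, qd=-0.001 0.013 0.016 0.005 rad/s, ee=0.651 -0.303 0.951 m, effort=-17.413 0.440 -0.844 0.255 N·m.
t=0.600 s (step 60): theta=0.810 -0.367 0.552 0.750 rad, qd=0.001 0.073 0.007 0.003 rad/s, ee=0.651 -0.304 0.951 m, effort=-17.755 0.293 -0.759 0.280 N·m.
t=0.640 s (step 64): theta=0.810 -0.363 0.552 0.751 rad, qd=0.002 0.094 0.006 0.003 rad/s, ee=0.652 -0.304 0.951 m, effort=-17.936 0.229 -0.724 0.293 N·m.
t=0.680 s (step 68): theta=0.811 -0.359 0.553 0.751 rad, qd=0.003 0.096 0.006 0.003 rad/s, ee=0.652 -0.305 0.951 m, effort=-18.029 0.207 -0.711 0.299 N·m.
t=0.720 s (step 72): theta=0.811 -0.356 0.553 0.751 rad, qd=0.003 0.090 0.006 0.003 rad/s, ee=0.652 -0.306 0.950 m, effort=-18.072 0.203 -0.709 0.301 N·m.
t=0.760 s (step 76): theta=0.811 -0.352 0.553 0.751 rad, qd=0.002 0.081 0.006 0.002 rad/s, ee=0.653 -0.306 0.950 m, effort=-18.091 0.209 -0.712 0.301 N·m.
t=0.800 s (step 80): theta=0.811 -0.349 0.553 0.751 rad, qd=0.002 0.071 0.006 0.002 rad/s, ee=0.653 -0.307 0.949 m, effort=-18.096 0.217 -0.717 0.301 N·m.
t=0.840 s (step 84): theta=0.811 -0.347 0.553 0.751 rad, qd=0.002 0.061 0.006 0.002 rad/s, ee=0.653 -0.307 0.949 m, effort=-18.095 0.227 -0.722 0.300 N·m.
t=0.880 s (step 88): theta=0.811 -0.344 0.554 0.751 rad, qd=0.001 0.053 0.007 0.002 rad/s, ee=0.653 -0.307 0.949 m, effort=-18.091 0.236 -0.727 0.299 N·m.
t=0.920 s (step 92): theta=0.811 -0.342 0.554 0.751 rad, qd=0.001 0.045 0.007 0.002 rad/s, ee=0.653 -0.308 0.949 m, effort=-18.086 0.244 -0.731 0.298 N·m.
t=0.960 s (step 96): theta=0.811 -0.341 0.554 0.751 rad, qd=0.001 0.039 0.007 0.002 rad/s, ee=0.654 -0.308 0.948 m, effort=-64.288 -27.918 15.170 2.987 N·m.
t=1.000 s (step 100): theta=0.811 -0.405 0.559 0.742 rad, qd=0.005 -1.112 0.215 -0.130 rad/s, ee=0.652 -0.299 0.954 m, effort=-12.645 3.052 -2.413 -0.008 N·m.
t=1.030 s (step 103): theta=0.811 -0.427 0.565 0.740 rad, qd=0.001 -0.399 0.156 -0.020 rad/s, ee=0.650 -0.295 0.956 m.
final ee position (m): 0.650 -0.295 0.956


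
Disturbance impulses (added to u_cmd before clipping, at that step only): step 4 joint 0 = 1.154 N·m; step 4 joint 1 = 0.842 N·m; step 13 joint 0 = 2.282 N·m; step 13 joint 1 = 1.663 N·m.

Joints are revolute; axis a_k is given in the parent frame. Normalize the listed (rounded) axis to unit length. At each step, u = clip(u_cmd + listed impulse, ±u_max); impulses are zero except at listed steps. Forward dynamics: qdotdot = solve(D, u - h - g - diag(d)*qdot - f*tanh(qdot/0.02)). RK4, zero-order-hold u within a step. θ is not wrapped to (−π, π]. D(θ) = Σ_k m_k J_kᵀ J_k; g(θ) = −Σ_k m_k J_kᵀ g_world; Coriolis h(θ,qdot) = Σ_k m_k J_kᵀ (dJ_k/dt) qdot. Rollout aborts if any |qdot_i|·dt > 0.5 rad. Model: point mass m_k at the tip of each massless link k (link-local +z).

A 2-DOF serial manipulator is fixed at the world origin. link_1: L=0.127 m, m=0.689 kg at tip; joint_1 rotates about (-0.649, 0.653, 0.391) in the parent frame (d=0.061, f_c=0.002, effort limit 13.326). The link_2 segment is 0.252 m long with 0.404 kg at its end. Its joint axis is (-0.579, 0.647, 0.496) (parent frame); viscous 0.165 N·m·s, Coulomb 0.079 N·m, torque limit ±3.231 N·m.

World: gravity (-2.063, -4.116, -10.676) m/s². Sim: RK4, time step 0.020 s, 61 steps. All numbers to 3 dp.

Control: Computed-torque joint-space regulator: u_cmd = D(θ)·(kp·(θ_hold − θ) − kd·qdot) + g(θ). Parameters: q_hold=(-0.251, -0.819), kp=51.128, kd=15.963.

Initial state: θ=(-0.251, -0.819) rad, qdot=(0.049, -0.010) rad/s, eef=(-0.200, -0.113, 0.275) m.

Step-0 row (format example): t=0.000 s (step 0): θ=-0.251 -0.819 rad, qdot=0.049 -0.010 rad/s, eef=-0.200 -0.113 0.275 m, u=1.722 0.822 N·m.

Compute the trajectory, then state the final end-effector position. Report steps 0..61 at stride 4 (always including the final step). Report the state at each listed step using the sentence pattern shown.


t=0.080 s (step 4): θ=-0.250 -0.817 rad, qdot=0.035 -0.052 rad/s, eef=-0.200 -0.113 0.275 m, u=2.901 1.681 N·m.
t=0.160 s (step 8): θ=-0.235 -0.808 rad, qdot=0.070 0.061 rad/s, eef=-0.195 -0.111 0.280 m, u=1.601 0.758 N·m.
t=0.240 s (step 12): θ=-0.233 -0.810 rad, qdot=-0.061 0.044 rad/s, eef=-0.195 -0.111 0.280 m, u=1.708 0.818 N·m.
t=0.320 s (step 16): θ=-0.216 -0.787 rad, qdot=0.262 0.089 rad/s, eef=-0.188 -0.109 0.287 m, u=1.328 0.617 N·m.
t=0.400 s (step 20): θ=-0.209 -0.789 rad, qdot=-0.094 0.024 rad/s, eef=-0.187 -0.108 0.288 m, u=1.623 0.782 N·m.
t=0.480 s (step 24): θ=-0.217 -0.793 rad, qdot=-0.156 0.020 rad/s, eef=-0.189 -0.109 0.286 m, u=1.711 0.825 N·m.
t=0.560 s (step 28): θ=-0.226 -0.798 rad, qdot=-0.143 0.023 rad/s, eef=-0.192 -0.110 0.283 m, u=1.739 0.836 N·m.
t=0.640 s (step 32): θ=-0.233 -0.802 rad, qdot=-0.118 0.028 rad/s, eef=-0.194 -0.111 0.281 m, u=1.749 0.838 N·m.
t=0.720 s (step 36): θ=-0.238 -0.805 rad, qdot=-0.095 0.033 rad/s, eef=-0.196 -0.111 0.280 m, u=1.753 0.838 N·m.
t=0.800 s (step 40): θ=-0.242 -0.809 rad, qdot=-0.078 0.038 rad/s, eef=-0.197 -0.112 0.278 m, u=1.756 0.838 N·m.
t=0.880 s (step 44): θ=-0.244 -0.812 rad, qdot=-0.066 0.042 rad/s, eef=-0.198 -0.112 0.277 m, u=1.757 0.838 N·m.
t=0.960 s (step 48): θ=-0.246 -0.814 rad, qdot=-0.056 0.046 rad/s, eef=-0.199 -0.112 0.277 m, u=1.757 0.837 N·m.
t=1.040 s (step 52): θ=-0.247 -0.817 rad, qdot=-0.049 0.049 rad/s, eef=-0.199 -0.112 0.276 m, u=1.757 0.837 N·m.
t=1.120 s (step 56): θ=-0.247 -0.819 rad, qdot=-0.045 0.052 rad/s, eef=-0.200 -0.112 0.276 m, u=1.757 0.837 N·m.
t=1.200 s (step 60): θ=-0.247 -0.821 rad, qdot=-0.041 0.054 rad/s, eef=-0.200 -0.112 0.275 m, u=1.756 0.837 N·m.
t=1.220 s (step 61): θ=-0.247 -0.821 rad, qdot=-0.041 0.055 rad/s, eef=-0.200 -0.112 0.275 m.
final eef position (m): -0.200 -0.112 0.275


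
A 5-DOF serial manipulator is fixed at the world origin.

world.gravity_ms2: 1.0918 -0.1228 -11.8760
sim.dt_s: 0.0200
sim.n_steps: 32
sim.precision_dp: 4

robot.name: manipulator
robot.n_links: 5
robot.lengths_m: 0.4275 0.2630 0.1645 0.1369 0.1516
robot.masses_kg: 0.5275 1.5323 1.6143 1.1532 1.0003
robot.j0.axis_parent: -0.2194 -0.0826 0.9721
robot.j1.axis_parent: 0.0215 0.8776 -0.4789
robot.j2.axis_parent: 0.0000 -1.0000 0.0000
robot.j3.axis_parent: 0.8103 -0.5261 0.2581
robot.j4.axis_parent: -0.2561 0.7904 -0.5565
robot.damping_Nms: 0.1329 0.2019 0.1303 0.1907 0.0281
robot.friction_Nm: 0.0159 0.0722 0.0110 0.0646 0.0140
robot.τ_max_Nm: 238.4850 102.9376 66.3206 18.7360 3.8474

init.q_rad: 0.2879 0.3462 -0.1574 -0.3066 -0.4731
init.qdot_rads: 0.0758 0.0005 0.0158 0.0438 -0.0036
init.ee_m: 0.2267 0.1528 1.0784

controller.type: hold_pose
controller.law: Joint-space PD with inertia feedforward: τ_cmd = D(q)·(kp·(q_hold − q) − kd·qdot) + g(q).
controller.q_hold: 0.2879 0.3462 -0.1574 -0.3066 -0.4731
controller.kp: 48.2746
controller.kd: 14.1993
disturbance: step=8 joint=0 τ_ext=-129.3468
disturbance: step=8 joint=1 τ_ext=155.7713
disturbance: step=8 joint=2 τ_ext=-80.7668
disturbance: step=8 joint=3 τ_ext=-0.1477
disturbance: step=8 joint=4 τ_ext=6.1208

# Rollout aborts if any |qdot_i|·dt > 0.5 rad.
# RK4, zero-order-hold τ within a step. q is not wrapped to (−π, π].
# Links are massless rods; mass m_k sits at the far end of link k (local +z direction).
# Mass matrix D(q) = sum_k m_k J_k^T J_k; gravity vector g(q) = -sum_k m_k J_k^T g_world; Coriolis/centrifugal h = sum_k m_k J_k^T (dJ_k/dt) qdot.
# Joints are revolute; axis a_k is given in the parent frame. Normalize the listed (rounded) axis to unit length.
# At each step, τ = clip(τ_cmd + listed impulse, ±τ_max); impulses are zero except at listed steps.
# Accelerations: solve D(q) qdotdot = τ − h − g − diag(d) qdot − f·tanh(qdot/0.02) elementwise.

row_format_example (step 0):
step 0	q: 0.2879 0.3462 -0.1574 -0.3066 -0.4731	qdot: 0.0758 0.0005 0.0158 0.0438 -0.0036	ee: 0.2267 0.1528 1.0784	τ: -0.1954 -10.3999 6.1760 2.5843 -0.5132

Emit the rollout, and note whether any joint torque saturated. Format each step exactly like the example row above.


step 1	q: 0.2891 0.3462 -0.1571 -0.3064 -0.4738	qdot: 0.0494 -0.0014 0.0137 0.0105 -0.0210	ee: 0.2262 0.1533 1.0785	τ: -0.0207 -10.5240 6.2403 2.5786 -0.5169
step 2	q: 0.2899 0.3461 -0.1568 -0.3064 -0.4743	qdot: 0.0327 -0.0014 0.0114 0.0058 -0.0008	ee: 0.2259 0.1536 1.0785	τ: 0.1173 -10.6232 6.2913 2.5704 -0.5208
step 3	q: 0.2904 0.3461 -0.1566 -0.3065 -0.4747	qdot: 0.0207 -0.0013 0.0077 0.0027 0.0023	ee: 0.2256 0.1538 1.0786	τ: 0.2255 -10.7023 6.3315 2.5626 -0.5226
step 4	q: 0.2907 0.3460 -0.1565 -0.3067 -0.4750	qdot: 0.0124 -0.0008 0.0046 0.0036 0.0063	ee: 0.2255 0.1539 1.0786	τ: 0.3099 -10.7648 6.3632 2.5556 -0.5238
step 5	q: 0.2908 0.3460 -0.1564 -0.3068 -0.4752	qdot: 0.0062 -0.0002 0.0028 0.0032 0.0076	ee: 0.2254 0.1540 1.0786	τ: 0.3749 -10.8139 6.3880 2.5506 -0.5248
step 6	q: 0.2909 0.3460 -0.1564 -0.3070 -0.4754	qdot: 0.0018 0.0003 0.0012 0.0035 0.0087	ee: 0.2253 0.1541 1.0786	τ: 0.4249 -10.8523 6.4075 2.5468 -0.5254
step 7	q: 0.2908 0.3460 -0.1564 -0.3071 -0.4757	qdot: -0.0013 0.0007 0.0001 0.0039 0.0095	ee: 0.2253 0.1541 1.0786	τ: 0.4631 -10.8823 6.4228 2.5441 -0.5260
step 8	q: 0.2907 0.3460 -0.1564 -0.3073 -0.4759	qdot: -0.0034 0.0010 -0.0006 0.0042 0.0103	ee: 0.2253 0.1541 1.0786	τ: -128.8546 102.9376 -66.3206 2.3945 3.8474
step 9	q: 0.2525 0.3104 -0.2418 -0.3450 -0.5688	qdot: -3.7690 -3.3571 -8.2041 -3.2727 -7.7188	ee: 0.2420 0.1407 1.0699	τ: 38.5638 -45.3919 28.4515 2.6621 -1.7503
step 10	q: 0.1905 0.2628 -0.3669 -0.3892 -0.6641	qdot: -2.4560 -1.5629 -4.5960 -1.4109 -2.7203	ee: 0.2709 0.1174 1.0532	τ: 29.9967 -39.6216 24.7066 2.8612 -1.4391
step 11	q: 0.1507 0.2410 -0.4376 -0.4075 -0.6934	qdot: -1.5429 -0.6855 -2.5866 -0.4985 -0.5185	ee: 0.2910 0.1012 1.0407	τ: 23.2698 -34.0688 21.4053 2.9510 -1.3019
step 12	q: 0.1262 0.2322 -0.4765 -0.4129 -0.6940	qdot: -0.9101 -0.2323 -1.3603 -0.0802 0.3500	ee: 0.3047 0.0905 1.0324	τ: 17.9989 -29.2325 18.6282 2.9894 -1.2028
step 13	q: 0.1124 0.2302 -0.4955 -0.4131 -0.6847	qdot: -0.4768 0.0127 -0.5587 0.0380 0.5283	ee: 0.3133 0.0841 1.0274	τ: 13.8702 -25.2132 16.3503 3.0174 -1.1073
step 14	q: 0.1059 0.2317 -0.5013 -0.4125 -0.6750	qdot: -0.1804 0.1332 -0.0418 0.0374 0.4572	ee: 0.3180 0.0810 1.0250	τ: 10.6349 -21.9256 14.5027 3.0462 -1.0163
step 15	q: 0.1044 0.2350 -0.4988 -0.4119 -0.6670	qdot: 0.0314 0.1942 0.2934 0.0334 0.3524	ee: 0.3198 0.0802 1.0244	τ: 8.1006 -19.3035 13.0192 3.0629 -0.9339
step 16	q: 0.1065 0.2392 -0.4907 -0.4112 -0.6610	qdot: 0.1811 0.2254 0.5154 0.0309 0.2617	ee: 0.3195 0.0813 1.0252	τ: 6.1251 -17.2339 11.8283 3.0701 -0.8620
step 17	q: 0.1112 0.2438 -0.4790 -0.4106 -0.6564	qdot: 0.2860 0.2410 0.6605 0.0336 0.1961	ee: 0.3177 0.0835 1.0270	τ: 4.5838 -15.6121 10.8723 3.0711 -0.8011
step 18	q: 0.1176 0.2487 -0.4649 -0.4098 -0.6530	qdot: 0.3570 0.2471 0.7510 0.0377 0.1504	ee: 0.3147 0.0866 1.0293	τ: 3.3866 -14.3485 10.1042 3.0682 -0.7501
step 19	q: 0.1252 0.2536 -0.4495 -0.4090 -0.6503	qdot: 0.4020 0.2469 0.8017 0.0416 0.1192	ee: 0.3109 0.0903 1.0321	τ: 2.4621 -13.3687 9.4862 3.0623 -0.7076
step 20	q: 0.1335 0.2585 -0.4333 -0.4081 -0.6481	qdot: 0.4273 0.2422 0.8228 0.0445 0.0974	ee: 0.3066 0.0942 1.0350	τ: 1.7536 -12.6123 8.9873 3.0541 -0.6722
step 21	q: 0.1421 0.2632 -0.4169 -0.4071 -0.6462	qdot: 0.4377 0.2341 0.8220 0.0460 0.0814	ee: 0.3020 0.0983 1.0379	τ: 1.2158 -12.0309 8.5834 3.0440 -0.6424
step 22	q: 0.1509 0.2677 -0.4008 -0.4061 -0.6447	qdot: 0.4370 0.2234 0.8052 0.0461 0.0686	ee: 0.2972 0.1024 1.0408	τ: 0.8125 -11.5861 8.2549 3.0323 -0.6171
step 23	q: 0.1595 0.2720 -0.3850 -0.4052 -0.6434	qdot: 0.4283 0.2111 0.7771 0.0450 0.0576	ee: 0.2923 0.1064 1.0436	τ: 0.5148 -11.2479 7.9867 3.0194 -0.5956
step 24	q: 0.1680 0.2761 -0.3699 -0.4042 -0.6423	qdot: 0.4137 0.1977 0.7413 0.0431 0.0479	ee: 0.2875 0.1102 1.0463	τ: 0.2997 -10.9925 7.7667 3.0056 -0.5770
step 25	q: 0.1761 0.2799 -0.3556 -0.4034 -0.6414	qdot: 0.3953 0.1839 0.7007 0.0407 0.0397	ee: 0.2829 0.1139 1.0487	τ: 0.1489 -10.8015 7.5855 2.9911 -0.5609
step 26	q: 0.1838 0.2834 -0.3421 -0.4025 -0.6407	qdot: 0.3744 0.1700 0.6576 0.0384 0.0332	ee: 0.2783 0.1173 1.0510	τ: 0.0478 -10.6606 7.4355 2.9763 -0.5470
step 27	q: 0.1910 0.2866 -0.3294 -0.4017 -0.6401	qdot: 0.3521 0.1564 0.6136 0.0363 0.0286	ee: 0.2740 0.1205 1.0531	τ: -0.0152 -10.5584 7.3108 2.9613 -0.5348
step 28	q: 0.1978 0.2896 -0.3177 -0.4010 -0.6395	qdot: 0.3292 0.1434 0.5701 0.0344 0.0256	ee: 0.2699 0.1235 1.0551	τ: -0.0492 -10.4863 7.2068 2.9464 -0.5242
step 29	q: 0.2042 0.2923 -0.3068 -0.4003 -0.6390	qdot: 0.3063 0.1313 0.5278 0.0327 0.0238	ee: 0.2660 0.1263 1.0568	τ: -0.0615 -10.4375 7.1197 2.9318 -0.5149
step 30	q: 0.2101 0.2948 -0.2967 -0.3996 -0.6385	qdot: 0.2839 0.1200 0.4873 0.0311 0.0226	ee: 0.2624 0.1288 1.0585	τ: -0.0578 -10.4064 7.0465 2.9177 -0.5068
step 31	q: 0.2156 0.2970 -0.2874 -0.3989 -0.6380	qdot: 0.2622 0.1096 0.4490 0.0297 0.0218	ee: 0.2590 0.1311 1.0599	τ: -0.0425 -10.3891 6.9847 2.9041 -0.4996
step 32	q: 0.2206 0.2991 -0.2788 -0.3983 -0.6375	qdot: 0.2415 0.1001 0.4130 0.0284 0.0213	ee: 0.2558 0.1333 1.0613
any joint saturated: yes


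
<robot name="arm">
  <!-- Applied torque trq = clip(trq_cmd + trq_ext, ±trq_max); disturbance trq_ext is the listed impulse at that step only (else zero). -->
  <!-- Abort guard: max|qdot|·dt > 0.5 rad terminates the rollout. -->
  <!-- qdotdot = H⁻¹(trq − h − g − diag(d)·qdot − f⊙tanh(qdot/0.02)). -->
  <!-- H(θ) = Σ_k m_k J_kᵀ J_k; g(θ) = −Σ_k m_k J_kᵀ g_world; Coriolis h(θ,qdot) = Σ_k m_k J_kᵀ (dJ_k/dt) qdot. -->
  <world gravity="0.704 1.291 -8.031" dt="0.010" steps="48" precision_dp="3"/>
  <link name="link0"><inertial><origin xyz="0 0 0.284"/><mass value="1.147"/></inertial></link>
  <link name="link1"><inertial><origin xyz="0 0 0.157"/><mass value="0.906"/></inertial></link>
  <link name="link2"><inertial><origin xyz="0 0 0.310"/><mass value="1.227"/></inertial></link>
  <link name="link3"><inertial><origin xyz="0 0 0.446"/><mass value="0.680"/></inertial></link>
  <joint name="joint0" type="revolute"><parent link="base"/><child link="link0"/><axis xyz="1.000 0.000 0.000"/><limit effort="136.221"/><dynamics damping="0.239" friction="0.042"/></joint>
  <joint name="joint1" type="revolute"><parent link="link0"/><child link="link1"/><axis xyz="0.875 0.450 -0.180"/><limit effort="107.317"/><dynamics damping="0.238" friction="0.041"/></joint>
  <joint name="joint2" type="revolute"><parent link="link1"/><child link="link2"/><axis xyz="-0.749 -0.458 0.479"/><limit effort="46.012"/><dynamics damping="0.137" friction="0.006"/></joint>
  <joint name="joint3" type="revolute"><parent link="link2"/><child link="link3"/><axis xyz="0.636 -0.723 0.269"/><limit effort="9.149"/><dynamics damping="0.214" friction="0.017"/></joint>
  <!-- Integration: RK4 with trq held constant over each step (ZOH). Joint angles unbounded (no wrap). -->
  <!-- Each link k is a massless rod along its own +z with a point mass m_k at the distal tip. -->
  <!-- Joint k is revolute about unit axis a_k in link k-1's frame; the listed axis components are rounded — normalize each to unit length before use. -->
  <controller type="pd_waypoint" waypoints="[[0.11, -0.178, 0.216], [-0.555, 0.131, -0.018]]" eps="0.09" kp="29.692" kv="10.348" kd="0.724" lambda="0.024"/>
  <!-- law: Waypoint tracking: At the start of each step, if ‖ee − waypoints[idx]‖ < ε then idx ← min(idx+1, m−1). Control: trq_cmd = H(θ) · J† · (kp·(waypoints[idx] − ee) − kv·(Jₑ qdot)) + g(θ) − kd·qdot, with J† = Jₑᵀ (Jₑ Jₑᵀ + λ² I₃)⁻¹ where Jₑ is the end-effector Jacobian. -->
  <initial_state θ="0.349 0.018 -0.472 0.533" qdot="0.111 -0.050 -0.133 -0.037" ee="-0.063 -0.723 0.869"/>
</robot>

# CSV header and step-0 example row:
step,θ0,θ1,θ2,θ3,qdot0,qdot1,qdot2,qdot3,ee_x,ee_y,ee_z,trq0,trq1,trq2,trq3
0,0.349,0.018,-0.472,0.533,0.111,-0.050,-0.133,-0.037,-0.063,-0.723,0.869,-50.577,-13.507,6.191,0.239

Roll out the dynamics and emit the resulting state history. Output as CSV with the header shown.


step,θ0,θ1,θ2,θ3,qdot0,qdot1,qdot2,qdot3,ee_x,ee_y,ee_z,trq0,trq1,trq2,trq3
1,0.345,0.022,-0.477,0.536,-0.894,0.762,-0.872,0.718,-0.062,-0.723,0.867,-44.902,-13.027,6.358,-0.434
2,0.332,0.032,-0.489,0.546,-1.718,1.382,-1.548,1.227,-0.061,-0.721,0.864,-38.975,-12.124,6.275,-0.827
3,0.311,0.049,-0.507,0.560,-2.393,1.942,-2.028,1.550,-0.060,-0.718,0.860,-33.119,-11.031,5.928,-1.027
4,0.285,0.071,-0.529,0.577,-2.936,2.425,-2.379,1.698,-0.058,-0.714,0.854,-27.603,-9.862,5.440,-1.075
5,0.253,0.097,-0.554,0.594,-3.366,2.841,-2.623,1.706,-0.056,-0.708,0.849,-22.599,-8.708,4.881,-1.020
6,0.218,0.127,-0.581,0.610,-3.702,3.191,-2.784,1.606,-0.054,-0.701,0.843,-18.194,-7.626,4.304,-0.900
7,0.180,0.160,-0.610,0.625,-3.959,3.481,-2.881,1.427,-0.052,-0.693,0.837,-14.412,-6.648,3.747,-0.748
8,0.139,0.196,-0.639,0.638,-4.150,3.713,-2.932,1.195,-0.049,-0.684,0.831,-11.234,-5.789,3.234,-0.586
9,0.097,0.234,-0.668,0.649,-4.289,3.890,-2.950,0.930,-0.047,-0.675,0.825,-8.617,-5.056,2.780,-0.430
10,0.054,0.274,-0.698,0.657,-4.386,4.018,-2.947,0.649,-0.045,-0.665,0.819,-6.507,-4.448,2.394,-0.289
11,0.009,0.314,-0.727,0.662,-4.449,4.102,-2.931,0.361,-0.042,-0.655,0.813,-4.840,-3.959,2.080,-0.170
12,-0.035,0.356,-0.756,0.664,-4.486,4.147,-2.907,0.077,-0.041,-0.644,0.807,-3.557,-3.584,1.838,-0.073
13,-0.080,0.397,-0.785,0.664,-4.504,4.164,-2.874,-0.196,-0.039,-0.633,0.802,-2.593,-3.315,1.659,-0.004
14,-0.125,0.439,-0.814,0.660,-4.508,4.148,-2.844,-0.458,-0.038,-0.622,0.796,-1.894,-3.139,1.549,0.046
15,-0.170,0.480,-0.842,0.654,-4.500,4.109,-2.816,-0.709,-0.037,-0.611,0.790,-1.404,-3.045,1.498,0.081
16,-0.215,0.521,-0.870,0.646,-4.485,4.050,-2.789,-0.947,-0.036,-0.601,0.784,-1.074,-3.024,1.500,0.102
17,-0.260,0.561,-0.898,0.636,-4.466,3.976,-2.762,-1.170,-0.035,-0.590,0.778,-0.859,-3.063,1.547,0.113
18,-0.304,0.600,-0.926,0.623,-4.442,3.889,-2.735,-1.379,-0.035,-0.579,0.772,-0.717,-3.149,1.634,0.116
19,-0.349,0.639,-0.953,0.608,-4.416,3.790,-2.707,-1.574,-0.035,-0.569,0.766,-0.614,-3.271,1.753,0.114
20,-0.393,0.676,-0.980,0.591,-4.388,3.681,-2.678,-1.755,-0.036,-0.559,0.760,-0.520,-3.415,1.899,0.109
21,-0.437,0.712,-1.006,0.573,-4.358,3.564,-2.647,-1.922,-0.037,-0.548,0.754,-0.412,-3.571,2.066,0.101
22,-0.480,0.747,-1.033,0.553,-4.325,3.440,-2.614,-2.073,-0.038,-0.538,0.747,-0.272,-3.727,2.247,0.091
23,-0.523,0.781,-1.058,0.532,-4.290,3.308,-2.578,-2.210,-0.039,-0.528,0.741,-0.088,-3.876,2.437,0.081
24,-0.566,0.813,-1.084,0.509,-4.252,3.172,-2.538,-2.332,-0.041,-0.519,0.734,0.147,-4.010,2.631,0.070
25,-0.608,0.844,-1.109,0.485,-4.211,3.031,-2.496,-2.438,-0.042,-0.509,0.727,0.434,-4.122,2.824,0.058
26,-0.650,0.874,-1.134,0.460,-4.166,2.886,-2.450,-2.528,-0.044,-0.499,0.721,0.772,-4.209,3.014,0.046
27,-0.691,0.902,-1.158,0.435,-4.117,2.740,-2.402,-2.604,-0.046,-0.490,0.714,1.154,-4.269,3.195,0.034
28,-0.732,0.929,-1.182,0.408,-4.064,2.593,-2.351,-2.664,-0.049,-0.480,0.707,1.572,-4.301,3.365,0.021
29,-0.773,0.954,-1.205,0.381,-4.007,2.446,-2.297,-2.710,-0.051,-0.471,0.701,2.018,-4.305,3.522,0.008
30,-0.812,0.978,-1.228,0.354,-3.947,2.300,-2.241,-2.743,-0.053,-0.461,0.694,2.482,-4.282,3.665,-0.004
31,-0.851,1.000,-1.250,0.327,-3.883,2.158,-2.184,-2.764,-0.056,-0.452,0.687,2.954,-4.236,3.792,-0.016
32,-0.890,1.021,-1.271,0.299,-3.815,2.019,-2.125,-2.773,-0.058,-0.443,0.681,3.424,-4.168,3.903,-0.027
33,-0.928,1.040,-1.292,0.271,-3.745,1.884,-2.065,-2.772,-0.061,-0.433,0.674,3.886,-4.081,3.998,-0.037
34,-0.965,1.059,-1.313,0.243,-3.672,1.754,-2.004,-2.763,-0.063,-0.424,0.668,4.333,-3.979,4.077,-0.044
35,-1.001,1.076,-1.332,0.216,-3.598,1.630,-1.944,-2.745,-0.066,-0.415,0.661,4.759,-3.864,4.141,-0.050
36,-1.037,1.091,-1.352,0.189,-3.521,1.512,-1.883,-2.722,-0.068,-0.406,0.655,5.161,-3.741,4.191,-0.053
37,-1.072,1.106,-1.370,0.162,-3.443,1.401,-1.823,-2.693,-0.070,-0.398,0.649,5.536,-3.610,4.227,-0.053
38,-1.106,1.119,-1.388,0.135,-3.364,1.295,-1.763,-2.661,-0.073,-0.389,0.643,5.882,-3.475,4.252,-0.050
39,-1.139,1.132,-1.405,0.108,-3.285,1.196,-1.703,-2.625,-0.075,-0.380,0.637,6.200,-3.338,4.265,-0.044
40,-1.171,1.143,-1.422,0.082,-3.206,1.103,-1.645,-2.586,-0.077,-0.372,0.631,6.488,-3.200,4.269,-0.035
41,-1.203,1.154,-1.438,0.057,-3.127,1.017,-1.588,-2.546,-0.078,-0.364,0.626,6.748,-3.063,4.264,-0.022
42,-1.234,1.164,-1.454,0.031,-3.048,0.936,-1.532,-2.505,-0.080,-0.356,0.620,6.981,-2.928,4.252,-0.007
43,-1.264,1.173,-1.469,0.007,-2.970,0.861,-1.477,-2.463,-0.082,-0.348,0.615,7.188,-2.796,4.234,0.012
44,-1.293,1.181,-1.483,-0.018,-2.892,0.792,-1.424,-2.421,-0.083,-0.341,0.609,7.370,-2.668,4.211,0.034
45,-1.322,1.189,-1.497,-0.042,-2.816,0.727,-1.372,-2.379,-0.084,-0.333,0.604,7.530,-2.544,4.184,0.058
46,-1.350,1.196,-1.511,-0.065,-2.740,0.668,-1.322,-2.338,-0.085,-0.326,0.599,7.669,-2.425,4.153,0.085
47,-1.377,1.202,-1.524,-0.089,-2.666,0.613,-1.273,-2.297,-0.086,-0.319,0.594,7.788,-2.311,4.120,0.115
48,-1.403,1.208,-1.536,-0.111,-2.593,0.563,-1.226,-2.257,-0.087,-0.312,0.589,,,,


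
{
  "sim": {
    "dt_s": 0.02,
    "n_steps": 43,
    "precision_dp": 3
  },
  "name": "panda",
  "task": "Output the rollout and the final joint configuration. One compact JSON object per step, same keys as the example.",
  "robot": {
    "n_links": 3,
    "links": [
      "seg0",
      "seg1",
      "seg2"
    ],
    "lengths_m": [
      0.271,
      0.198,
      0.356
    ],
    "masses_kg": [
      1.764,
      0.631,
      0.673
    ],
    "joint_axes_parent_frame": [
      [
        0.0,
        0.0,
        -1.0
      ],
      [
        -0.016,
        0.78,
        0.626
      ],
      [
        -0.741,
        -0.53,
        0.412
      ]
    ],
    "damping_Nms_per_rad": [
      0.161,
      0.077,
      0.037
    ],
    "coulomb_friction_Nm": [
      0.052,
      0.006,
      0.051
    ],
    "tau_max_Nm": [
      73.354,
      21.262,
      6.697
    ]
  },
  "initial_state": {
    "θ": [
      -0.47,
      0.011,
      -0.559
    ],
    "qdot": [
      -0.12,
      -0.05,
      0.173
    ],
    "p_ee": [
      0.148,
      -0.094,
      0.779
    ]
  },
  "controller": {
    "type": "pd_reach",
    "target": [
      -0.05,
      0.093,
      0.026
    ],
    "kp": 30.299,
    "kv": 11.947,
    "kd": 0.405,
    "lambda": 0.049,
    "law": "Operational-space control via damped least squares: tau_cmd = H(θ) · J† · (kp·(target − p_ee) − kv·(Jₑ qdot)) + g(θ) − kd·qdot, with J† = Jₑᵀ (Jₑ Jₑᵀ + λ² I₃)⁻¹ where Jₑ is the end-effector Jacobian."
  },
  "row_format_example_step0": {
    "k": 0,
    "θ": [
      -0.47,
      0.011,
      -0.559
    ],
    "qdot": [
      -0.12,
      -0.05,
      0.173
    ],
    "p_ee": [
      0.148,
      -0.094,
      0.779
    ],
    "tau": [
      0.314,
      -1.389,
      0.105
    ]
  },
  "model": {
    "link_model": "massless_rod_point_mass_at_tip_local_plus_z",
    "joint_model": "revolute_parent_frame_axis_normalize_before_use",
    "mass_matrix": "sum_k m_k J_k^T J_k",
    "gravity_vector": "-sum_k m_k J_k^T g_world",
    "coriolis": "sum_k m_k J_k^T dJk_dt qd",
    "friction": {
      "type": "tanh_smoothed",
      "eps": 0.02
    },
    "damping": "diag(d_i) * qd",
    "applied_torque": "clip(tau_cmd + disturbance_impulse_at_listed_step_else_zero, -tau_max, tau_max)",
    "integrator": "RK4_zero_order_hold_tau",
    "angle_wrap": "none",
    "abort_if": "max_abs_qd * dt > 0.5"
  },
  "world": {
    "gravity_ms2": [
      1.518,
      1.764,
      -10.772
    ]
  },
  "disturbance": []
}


{"k":1,"\u03b8":[-0.479,0.007,-0.56],"qdot":[-0.388,-0.179,-0.187],"p_ee":[0.147,-0.094,0.779],"tau":[0.381,-1.357,0.488]}
{"k":2,"\u03b8":[-0.478,0.007,-0.564],"qdot":[-0.405,-0.204,-0.358],"p_ee":[0.148,-0.095,0.779],"tau":[0.368,-1.372,0.686]}
{"k":3,"\u03b8":[-0.475,0.006,-0.57],"qdot":[-0.314,-0.185,-0.446],"p_ee":[0.148,-0.097,0.778],"tau":[0.32,-1.399,0.802]}
{"k":4,"\u03b8":[-0.474,0.005,-0.578],"qdot":[-0.385,-0.217,-0.535],"p_ee":[0.149,-0.099,0.777],"tau":[0.346,-1.41,0.89]}
{"k":5,"\u03b8":[-0.471,0.004,-0.587],"qdot":[-0.249,-0.176,-0.555],"p_ee":[0.151,-0.102,0.775],"tau":[0.287,-1.437,0.93]}
{"k":6,"\u03b8":[-0.472,0.002,-0.598],"qdot":[-0.453,-0.252,-0.643],"p_ee":[0.152,-0.104,0.774],"tau":[0.373,-1.43,0.995]}
{"k":7,"\u03b8":[-0.469,0.001,-0.608],"qdot":[-0.114,-0.138,-0.597],"p_ee":[0.154,-0.107,0.772],"tau":[0.23,-1.472,0.987]}
{"k":8,"\u03b8":[-0.473,-0.003,-0.621],"qdot":[-0.238,-0.188,-0.667],"p_ee":[0.155,-0.11,0.77],"tau":[0.28,-1.46,1.041]}
{"k":9,"\u03b8":[-0.475,-0.005,-0.634],"qdot":[-0.418,-0.257,-0.734],"p_ee":[0.157,-0.113,0.768],"tau":[0.357,-1.448,1.082]}
{"k":10,"\u03b8":[-0.474,-0.007,-0.647],"qdot":[-0.176,-0.173,-0.702],"p_ee":[0.158,-0.116,0.766],"tau":[0.256,-1.476,1.074]}
{"k":11,"\u03b8":[-0.477,-0.011,-0.661],"qdot":[-0.194,-0.185,-0.74],"p_ee":[0.16,-0.119,0.763],"tau":[0.262,-1.47,1.106]}
{"k":12,"\u03b8":[-0.481,-0.014,-0.676],"qdot":[-0.182,-0.186,-0.768],"p_ee":[0.162,-0.122,0.761],"tau":[0.255,-1.467,1.131]}
{"k":13,"\u03b8":[-0.485,-0.018,-0.692],"qdot":[-0.225,-0.207,-0.806],"p_ee":[0.164,-0.126,0.758],"tau":[0.273,-1.457,1.158]}
{"k":14,"\u03b8":[-0.488,-0.022,-0.708],"qdot":[-0.177,-0.192,-0.824],"p_ee":[0.166,-0.129,0.755],"tau":[0.252,-1.457,1.176]}
{"k":15,"\u03b8":[-0.493,-0.026,-0.725],"qdot":[-0.281,-0.238,-0.872],"p_ee":[0.168,-0.133,0.752],"tau":[0.296,-1.437,1.206]}
{"k":16,"\u03b8":[-0.497,-0.03,-0.743],"qdot":[-0.141,-0.185,-0.872],"p_ee":[0.169,-0.137,0.749],"tau":[0.235,-1.446,1.215]}
{"k":17,"\u03b8":[-0.502,-0.035,-0.761],"qdot":[-0.388,-0.289,-0.947],"p_ee":[0.171,-0.14,0.746],"tau":[0.341,-1.407,1.257]}
{"k":18,"\u03b8":[-0.505,-0.039,-0.779],"qdot":[-0.157,-0.196,-0.929],"p_ee":[0.173,-0.144,0.742],"tau":[0.242,-1.428,1.257]}
{"k":19,"\u03b8":[-0.511,-0.044,-0.798],"qdot":[-0.41,-0.306,-1.005],"p_ee":[0.175,-0.149,0.739],"tau":[0.35,-1.384,1.3]}
{"k":20,"\u03b8":[-0.515,-0.048,-0.818],"qdot":[-0.16,-0.201,-0.988],"p_ee":[0.177,-0.153,0.735],"tau":[0.242,-1.404,1.301]}
{"k":21,"\u03b8":[-0.521,-0.054,-0.839],"qdot":[-0.45,-0.33,-1.069],"p_ee":[0.18,-0.157,0.731],"tau":[0.367,-1.352,1.347]}
{"k":22,"\u03b8":[-0.525,-0.058,-0.859],"qdot":[-0.152,-0.199,-1.047],"p_ee":[0.182,-0.161,0.726],"tau":[0.237,-1.377,1.347]}
{"k":23,"\u03b8":[-0.532,-0.064,-0.881],"qdot":[-0.498,-0.358,-1.137],"p_ee":[0.184,-0.166,0.722],"tau":[0.387,-1.313,1.397]}
{"k":24,"\u03b8":[-0.537,-0.069,-0.903],"qdot":[-0.133,-0.19,-1.107],"p_ee":[0.186,-0.17,0.717],"tau":[0.228,-1.344,1.394]}
{"k":25,"\u03b8":[-0.544,-0.075,-0.927],"qdot":[-0.55,-0.387,-1.206],"p_ee":[0.188,-0.175,0.712],"tau":[0.41,-1.267,1.448]}
{"k":26,"\u03b8":[-0.548,-0.079,-0.95],"qdot":[-0.108,-0.174,-1.17],"p_ee":[0.19,-0.179,0.706],"tau":[0.217,-1.307,1.442]}
{"k":27,"\u03b8":[-0.556,-0.085,-0.975],"qdot":[-0.597,-0.412,-1.276],"p_ee":[0.192,-0.184,0.701],"tau":[0.433,-1.216,1.5]}
{"k":28,"\u03b8":[-0.561,-0.09,-0.999],"qdot":[-0.09,-0.156,-1.236],"p_ee":[0.195,-0.188,0.695],"tau":[0.21,-1.264,1.493]}
{"k":29,"\u03b8":[-0.569,-0.096,-1.025],"qdot":[-0.622,-0.423,-1.343],"p_ee":[0.197,-0.193,0.689],"tau":[0.447,-1.162,1.552]}
{"k":30,"\u03b8":[-0.574,-0.101,-1.052],"qdot":[-0.095,-0.145,-1.308],"p_ee":[0.199,-0.198,0.682],"tau":[0.215,-1.212,1.546]}
{"k":31,"\u03b8":[-0.582,-0.107,-1.079],"qdot":[-0.606,-0.41,-1.408],"p_ee":[0.201,-0.202,0.675],"tau":[0.446,-1.109,1.602]}
{"k":32,"\u03b8":[-0.588,-0.112,-1.107],"qdot":[-0.125,-0.143,-1.385],"p_ee":[0.204,-0.207,0.668],"tau":[0.234,-1.151,1.601]}
{"k":33,"\u03b8":[-0.595,-0.117,-1.135],"qdot":[-0.554,-0.371,-1.471],"p_ee":[0.206,-0.212,0.661],"tau":[0.431,-1.057,1.65]}
{"k":34,"\u03b8":[-0.601,-0.122,-1.164],"qdot":[-0.131,-0.123,-1.462],"p_ee":[0.208,-0.216,0.653],"tau":[0.245,-1.089,1.655]}
{"k":35,"\u03b8":[-0.608,-0.126,-1.194],"qdot":[-0.517,-0.333,-1.539],"p_ee":[0.21,-0.221,0.645],"tau":[0.427,-1.0,1.699]}
{"k":36,"\u03b8":[-0.614,-0.13,-1.225],"qdot":[-0.165,-0.112,-1.541],"p_ee":[0.213,-0.225,0.637],"tau":[0.272,-1.023,1.708]}
{"k":37,"\u03b8":[-0.62,-0.134,-1.257],"qdot":[-0.452,-0.268,-1.606],"p_ee":[0.215,-0.229,0.628],"tau":[0.412,-0.947,1.744]}
{"k":38,"\u03b8":[-0.627,-0.138,-1.289],"qdot":[-0.208,-0.101,-1.622],"p_ee":[0.217,-0.234,0.619],"tau":[0.307,-0.954,1.757]}
{"k":39,"\u03b8":[-0.633,-0.141,-1.322],"qdot":[-0.38,-0.188,-1.675],"p_ee":[0.219,-0.238,0.609],"tau":[0.397,-0.897,1.786]}
{"k":40,"\u03b8":[-0.638,-0.143,-1.356],"qdot":[-0.242,-0.077,-1.702],"p_ee":[0.221,-0.241,0.599],"tau":[0.342,-0.889,1.801]}
{"k":41,"\u03b8":[-0.644,-0.145,-1.39],"qdot":[-0.321,-0.103,-1.746],"p_ee":[0.223,-0.245,0.589],"tau":[0.389,-0.848,1.822]}
{"k":42,"\u03b8":[-0.65,-0.146,-1.425],"qdot":[-0.256,-0.031,-1.779],"p_ee":[0.225,-0.248,0.579],"tau":[0.369,-0.83,1.836]}
{"k":43,"\u03b8":[-0.655,-0.147,-1.461],"qdot":[-0.283,-0.019,-1.819],"p_ee":[0.227,-0.252,0.568]}
{"summary": "final \u03b8 (rad): -0.655 -0.147 -1.461"}


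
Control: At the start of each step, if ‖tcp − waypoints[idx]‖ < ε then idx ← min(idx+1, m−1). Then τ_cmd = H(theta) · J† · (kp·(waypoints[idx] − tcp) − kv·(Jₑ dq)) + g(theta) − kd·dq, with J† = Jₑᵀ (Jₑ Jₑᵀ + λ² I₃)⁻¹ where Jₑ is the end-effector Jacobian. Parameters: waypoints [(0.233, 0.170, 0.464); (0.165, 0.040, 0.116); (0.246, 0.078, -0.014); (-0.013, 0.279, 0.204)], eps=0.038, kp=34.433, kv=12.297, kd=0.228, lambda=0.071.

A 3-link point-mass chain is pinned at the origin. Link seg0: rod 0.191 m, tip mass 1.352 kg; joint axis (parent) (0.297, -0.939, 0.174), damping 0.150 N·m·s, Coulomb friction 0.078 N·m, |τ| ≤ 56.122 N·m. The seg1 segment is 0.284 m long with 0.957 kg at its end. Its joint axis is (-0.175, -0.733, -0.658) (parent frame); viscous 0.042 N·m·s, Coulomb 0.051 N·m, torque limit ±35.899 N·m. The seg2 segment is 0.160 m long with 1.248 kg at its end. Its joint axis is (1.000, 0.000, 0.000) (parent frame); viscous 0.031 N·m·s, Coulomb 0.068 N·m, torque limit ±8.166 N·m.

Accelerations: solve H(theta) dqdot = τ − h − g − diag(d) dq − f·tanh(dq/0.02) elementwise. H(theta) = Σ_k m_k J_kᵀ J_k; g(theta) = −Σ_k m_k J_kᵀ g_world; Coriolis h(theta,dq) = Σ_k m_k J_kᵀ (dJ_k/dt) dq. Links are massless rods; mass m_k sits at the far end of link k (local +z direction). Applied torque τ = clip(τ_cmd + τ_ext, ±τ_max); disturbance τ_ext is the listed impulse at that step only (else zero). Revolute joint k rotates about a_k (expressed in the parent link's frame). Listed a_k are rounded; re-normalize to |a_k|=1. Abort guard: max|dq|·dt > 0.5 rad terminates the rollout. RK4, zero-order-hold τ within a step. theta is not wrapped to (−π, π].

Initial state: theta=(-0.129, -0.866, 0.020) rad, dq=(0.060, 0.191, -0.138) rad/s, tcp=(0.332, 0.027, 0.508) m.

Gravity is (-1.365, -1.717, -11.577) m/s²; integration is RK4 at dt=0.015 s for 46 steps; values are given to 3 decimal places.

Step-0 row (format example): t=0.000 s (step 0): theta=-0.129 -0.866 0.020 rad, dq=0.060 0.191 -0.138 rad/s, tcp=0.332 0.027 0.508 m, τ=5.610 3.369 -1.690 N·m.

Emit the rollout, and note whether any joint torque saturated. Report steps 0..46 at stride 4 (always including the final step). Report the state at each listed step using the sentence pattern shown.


t=0.060 s (step 4): theta=-0.110 -0.888 -0.013 rad, dq=0.464 -0.703 -0.825 rad/s, tcp=0.325 0.032 0.511 m, τ=5.163 3.598 -1.184 N·m.
t=0.120 s (step 8): theta=-0.080 -0.937 -0.068 rad, dq=0.520 -0.899 -0.970 rad/s, tcp=0.317 0.042 0.512 m, τ=4.742 3.518 -0.955 N·m.
t=0.180 s (step 12): theta=-0.049 -0.993 -0.126 rad, dq=0.493 -0.934 -0.939 rad/s, tcp=0.309 0.053 0.513 m, τ=4.469 3.443 -0.823 N·m.
t=0.240 s (step 16): theta=-0.021 -1.049 -0.179 rad, dq=0.445 -0.922 -0.854 rad/s, tcp=0.302 0.064 0.512 m, τ=4.312 3.407 -0.732 N·m.
t=0.300 s (step 20): theta=0.004 -1.103 -0.228 rad, dq=0.395 -0.892 -0.752 rad/s, tcp=0.295 0.074 0.510 m, τ=4.223 3.398 -0.665 N·m.
t=0.360 s (step 24): theta=0.026 -1.155 -0.270 rad, dq=0.349 -0.851 -0.649 rad/s, tcp=0.289 0.084 0.508 m, τ=4.170 3.403 -0.615 N·m.
t=0.420 s (step 28): theta=0.046 -1.205 -0.306 rad, dq=0.309 -0.804 -0.550 rad/s, tcp=0.283 0.093 0.505 m, τ=4.136 3.414 -0.578 N·m.
t=0.480 s (step 32): theta=0.064 -1.252 -0.336 rad, dq=0.275 -0.752 -0.459 rad/s, tcp=0.278 0.102 0.502 m, τ=4.108 3.426 -0.553 N·m.
t=0.540 s (step 36): theta=0.079 -1.295 -0.361 rad, dq=0.245 -0.698 -0.376 rad/s, tcp=0.274 0.109 0.499 m, τ=4.080 3.438 -0.536 N·m.
t=0.600 s (step 40): theta=0.093 -1.335 -0.381 rad, dq=0.221 -0.643 -0.303 rad/s, tcp=0.270 0.116 0.496 m, τ=4.050 3.448 -0.526 N·m.
t=0.660 s (step 44): theta=0.106 -1.372 -0.397 rad, dq=0.200 -0.588 -0.238 rad/s, tcp=0.267 0.122 0.493 m, τ=4.018 3.456 -0.521 N·m.
t=0.690 s (step 46): theta=0.112 -1.390 -0.404 rad, dq=0.190 -0.562 -0.209 rad/s, tcp=0.265 0.125 0.492 m.
any joint saturated: no


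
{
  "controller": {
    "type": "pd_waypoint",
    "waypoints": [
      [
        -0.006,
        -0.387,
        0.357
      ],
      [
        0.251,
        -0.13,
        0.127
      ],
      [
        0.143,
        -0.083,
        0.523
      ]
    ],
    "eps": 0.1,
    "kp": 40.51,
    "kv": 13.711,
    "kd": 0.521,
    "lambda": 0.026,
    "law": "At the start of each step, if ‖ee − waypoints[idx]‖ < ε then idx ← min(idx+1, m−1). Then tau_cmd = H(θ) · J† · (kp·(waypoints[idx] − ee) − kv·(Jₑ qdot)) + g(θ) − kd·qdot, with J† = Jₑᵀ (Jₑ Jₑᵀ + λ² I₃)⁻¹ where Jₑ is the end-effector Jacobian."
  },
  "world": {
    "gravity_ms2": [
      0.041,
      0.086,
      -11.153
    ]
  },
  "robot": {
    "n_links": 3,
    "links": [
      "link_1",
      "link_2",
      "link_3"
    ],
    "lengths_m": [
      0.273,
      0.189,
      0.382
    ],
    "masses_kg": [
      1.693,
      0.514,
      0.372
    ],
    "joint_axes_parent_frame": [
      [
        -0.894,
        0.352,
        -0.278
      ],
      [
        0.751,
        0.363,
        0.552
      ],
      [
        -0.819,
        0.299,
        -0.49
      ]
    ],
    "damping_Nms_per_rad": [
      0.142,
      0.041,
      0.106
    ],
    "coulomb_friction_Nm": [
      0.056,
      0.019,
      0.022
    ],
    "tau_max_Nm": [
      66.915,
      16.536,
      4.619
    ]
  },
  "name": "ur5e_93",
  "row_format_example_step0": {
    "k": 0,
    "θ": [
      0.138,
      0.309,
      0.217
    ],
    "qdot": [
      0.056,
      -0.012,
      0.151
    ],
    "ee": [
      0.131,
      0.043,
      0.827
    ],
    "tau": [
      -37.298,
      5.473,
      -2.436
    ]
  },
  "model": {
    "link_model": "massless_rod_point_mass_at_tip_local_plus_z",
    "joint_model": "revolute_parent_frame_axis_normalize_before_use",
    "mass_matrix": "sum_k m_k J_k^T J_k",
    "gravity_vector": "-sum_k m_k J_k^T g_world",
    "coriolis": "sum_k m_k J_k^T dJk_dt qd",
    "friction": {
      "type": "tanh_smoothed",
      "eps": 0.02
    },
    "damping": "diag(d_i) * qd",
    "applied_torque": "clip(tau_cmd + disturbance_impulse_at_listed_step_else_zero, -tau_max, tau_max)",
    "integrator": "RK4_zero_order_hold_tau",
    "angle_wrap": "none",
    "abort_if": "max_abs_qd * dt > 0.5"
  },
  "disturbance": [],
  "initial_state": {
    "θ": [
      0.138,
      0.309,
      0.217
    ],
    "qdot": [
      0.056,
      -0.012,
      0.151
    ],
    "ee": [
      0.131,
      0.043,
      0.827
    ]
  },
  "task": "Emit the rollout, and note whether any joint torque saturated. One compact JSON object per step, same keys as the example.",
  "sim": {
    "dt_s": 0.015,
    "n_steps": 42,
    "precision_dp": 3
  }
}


{"k":1,"\u03b8":[0.123,0.313,0.253],"qdot":[-2.039,0.537,4.532],"ee":[0.131,0.042,0.826],"tau":[-34.639,4.531,-4.184]}
{"k":2,"\u03b8":[0.08,0.32,0.335],"qdot":[-3.654,0.297,6.351],"ee":[0.128,0.035,0.825],"tau":[-26.488,3.486,-4.121]}
{"k":3,"\u03b8":[0.018,0.32,0.432],"qdot":[-4.723,-0.257,6.64],"ee":[0.119,0.021,0.822],"tau":[-15.158,2.339,-3.216]}
{"k":4,"\u03b8":[-0.057,0.312,0.526],"qdot":[-5.178,-0.819,5.861],"ee":[0.106,0.0,0.819],"tau":[-6.219,1.462,-1.931]}
{"k":5,"\u03b8":[-0.135,0.297,0.606],"qdot":[-5.252,-1.189,4.854],"ee":[0.091,-0.025,0.815],"tau":[-0.393,0.81,-0.8]}
{"k":6,"\u03b8":[-0.213,0.278,0.672],"qdot":[-5.135,-1.349,4.001],"ee":[0.074,-0.054,0.809],"tau":[3.285,0.285,0.009]}
{"k":7,"\u03b8":[-0.288,0.258,0.727],"qdot":[-4.931,-1.361,3.354],"ee":[0.058,-0.085,0.802],"tau":[5.643,-0.148,0.535]}
{"k":8,"\u03b8":[-0.36,0.238,0.774],"qdot":[-4.687,-1.294,2.875],"ee":[0.043,-0.115,0.794],"tau":[7.186,-0.498,0.856]}
{"k":9,"\u03b8":[-0.429,0.219,0.814],"qdot":[-4.432,-1.193,2.518],"ee":[0.029,-0.146,0.785],"tau":[8.212,-0.77,1.041]}
{"k":10,"\u03b8":[-0.493,0.202,0.85],"qdot":[-4.179,-1.087,2.247],"ee":[0.017,-0.175,0.775],"tau":[8.902,-0.974,1.136]}
{"k":11,"\u03b8":[-0.554,0.186,0.882],"qdot":[-3.935,-0.991,2.038],"ee":[0.007,-0.203,0.763],"tau":[9.367,-1.119,1.172]}
{"k":12,"\u03b8":[-0.611,0.172,0.911],"qdot":[-3.704,-0.909,1.874],"ee":[-0.003,-0.229,0.752],"tau":[9.678,-1.219,1.172]}
{"k":13,"\u03b8":[-0.665,0.159,0.938],"qdot":[-3.488,-0.844,1.742],"ee":[-0.011,-0.254,0.739],"tau":[9.884,-1.283,1.147]}
{"k":14,"\u03b8":[-0.716,0.146,0.963],"qdot":[-3.287,-0.794,1.635],"ee":[-0.018,-0.277,0.727],"tau":[10.017,-1.32,1.109]}
{"k":15,"\u03b8":[-0.764,0.135,0.987],"qdot":[-3.101,-0.757,1.546],"ee":[-0.023,-0.298,0.714],"tau":[10.099,-1.338,1.062]}
{"k":16,"\u03b8":[-0.809,0.124,1.01],"qdot":[-2.928,-0.731,1.471],"ee":[-0.028,-0.318,0.702],"tau":[10.146,-1.343,1.012]}
{"k":17,"\u03b8":[-0.852,0.113,1.031],"qdot":[-2.768,-0.713,1.407],"ee":[-0.033,-0.336,0.689],"tau":[10.168,-1.338,0.96]}
{"k":18,"\u03b8":[-0.892,0.102,1.052],"qdot":[-2.62,-0.703,1.351],"ee":[-0.036,-0.353,0.676],"tau":[10.173,-1.327,0.909]}
{"k":19,"\u03b8":[-0.93,0.092,1.072],"qdot":[-2.483,-0.698,1.301],"ee":[-0.039,-0.368,0.664],"tau":[10.168,-1.312,0.859]}
{"k":20,"\u03b8":[-0.966,0.081,1.091],"qdot":[-2.355,-0.698,1.257],"ee":[-0.042,-0.382,0.652],"tau":[10.155,-1.295,0.812]}
{"k":21,"\u03b8":[-1.001,0.071,1.109],"qdot":[-2.237,-0.702,1.216],"ee":[-0.043,-0.394,0.641],"tau":[10.137,-1.276,0.767]}
{"k":22,"\u03b8":[-1.034,0.06,1.127],"qdot":[-2.128,-0.709,1.178],"ee":[-0.045,-0.406,0.629],"tau":[10.117,-1.257,0.724]}
{"k":23,"\u03b8":[-1.065,0.049,1.145],"qdot":[-2.026,-0.719,1.143],"ee":[-0.046,-0.417,0.618],"tau":[10.095,-1.238,0.685]}
{"k":24,"\u03b8":[-1.094,0.039,1.162],"qdot":[-1.931,-0.731,1.11],"ee":[-0.047,-0.426,0.608],"tau":[10.073,-1.22,0.647]}
{"k":25,"\u03b8":[-1.123,0.028,1.178],"qdot":[-1.842,-0.745,1.078],"ee":[-0.047,-0.435,0.597],"tau":[10.051,-1.202,0.612]}
{"k":26,"\u03b8":[-1.15,0.016,1.194],"qdot":[-1.759,-0.761,1.047],"ee":[-0.048,-0.443,0.587],"tau":[10.03,-1.185,0.579]}
{"k":27,"\u03b8":[-1.176,0.005,1.209],"qdot":[-1.682,-0.779,1.018],"ee":[-0.048,-0.451,0.578],"tau":[10.009,-1.169,0.548]}
{"k":28,"\u03b8":[-1.2,-0.007,1.224],"qdot":[-1.609,-0.798,0.989],"ee":[-0.047,-0.457,0.569],"tau":[9.989,-1.154,0.519]}
{"k":29,"\u03b8":[-1.224,-0.019,1.239],"qdot":[-1.541,-0.818,0.96],"ee":[-0.047,-0.463,0.56],"tau":[9.97,-1.141,0.491]}
{"k":30,"\u03b8":[-1.246,-0.032,1.253],"qdot":[-1.476,-0.84,0.932],"ee":[-0.046,-0.469,0.551],"tau":[9.952,-1.128,0.464]}
{"k":31,"\u03b8":[-1.268,-0.044,1.267],"qdot":[-1.415,-0.862,0.905],"ee":[-0.046,-0.474,0.543],"tau":[9.935,-1.116,0.438]}
{"k":32,"\u03b8":[-1.289,-0.058,1.28],"qdot":[-1.358,-0.886,0.877],"ee":[-0.045,-0.478,0.535],"tau":[9.919,-1.105,0.414]}
{"k":33,"\u03b8":[-1.309,-0.071,1.293],"qdot":[-1.303,-0.91,0.85],"ee":[-0.044,-0.482,0.528],"tau":[9.903,-1.095,0.39]}
{"k":34,"\u03b8":[-1.328,-0.085,1.306],"qdot":[-1.252,-0.936,0.822],"ee":[-0.043,-0.486,0.521],"tau":[9.889,-1.086,0.367]}
{"k":35,"\u03b8":[-1.346,-0.099,1.318],"qdot":[-1.202,-0.962,0.795],"ee":[-0.042,-0.489,0.514],"tau":[9.875,-1.078,0.344]}
{"k":36,"\u03b8":[-1.364,-0.114,1.33],"qdot":[-1.155,-0.988,0.768],"ee":[-0.04,-0.492,0.507],"tau":[9.862,-1.07,0.322]}
{"k":37,"\u03b8":[-1.381,-0.129,1.341],"qdot":[-1.11,-1.015,0.74],"ee":[-0.039,-0.494,0.501],"tau":[9.849,-1.063,0.3]}
{"k":38,"\u03b8":[-1.397,-0.144,1.352],"qdot":[-1.067,-1.043,0.713],"ee":[-0.038,-0.497,0.495],"tau":[9.838,-1.057,0.279]}
{"k":39,"\u03b8":[-1.413,-0.16,1.362],"qdot":[-1.025,-1.07,0.685],"ee":[-0.036,-0.499,0.489],"tau":[9.827,-1.051,0.257]}
{"k":40,"\u03b8":[-1.428,-0.176,1.372],"qdot":[-0.985,-1.097,0.657],"ee":[-0.034,-0.5,0.484],"tau":[9.816,-1.046,0.236]}
{"k":41,"\u03b8":[-1.443,-0.193,1.382],"qdot":[-0.946,-1.124,0.63],"ee":[-0.033,-0.502,0.479],"tau":[9.806,-1.041,0.215]}
{"k":42,"\u03b8":[-1.457,-0.21,1.391],"qdot":[-0.908,-1.149,0.602],"ee":[-0.031,-0.503,0.474]}
{"summary": "any joint saturated: no"}
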